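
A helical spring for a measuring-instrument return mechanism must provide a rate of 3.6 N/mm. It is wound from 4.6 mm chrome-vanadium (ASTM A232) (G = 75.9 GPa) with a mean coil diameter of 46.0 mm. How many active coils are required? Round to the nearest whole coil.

N_a = Gd⁴/(8D³k) = (75.9×10³ × 4.6⁴)/(8 × 46.0³ × 3.6)
    = 3.39839e+07 / 2.80328e+06 = 12.12 → 12 coils

12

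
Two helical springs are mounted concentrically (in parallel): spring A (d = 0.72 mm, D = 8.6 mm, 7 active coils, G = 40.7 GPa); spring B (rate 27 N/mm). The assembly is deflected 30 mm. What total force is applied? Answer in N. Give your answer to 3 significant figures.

k_A = Gd⁴/(8D³N_a) = (40.7×10³)(0.72⁴)/(8·8.6³·7) = 0.30707 N/mm
Parallel: k_eq = 0.30707 + 27 = 27.307 N/mm
F = k_eq·δ = 27.307·30 = 819.21 N

819 N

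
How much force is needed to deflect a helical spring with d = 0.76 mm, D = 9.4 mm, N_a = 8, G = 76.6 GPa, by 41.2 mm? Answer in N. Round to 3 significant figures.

k = Gd⁴/(8D³N_a) = (76.6×10³)(0.76⁴)/(8·9.4³·8) = 0.48075 N/mm
F = k·δ = 0.48075 × 41.2 = 19.807 N

19.8 N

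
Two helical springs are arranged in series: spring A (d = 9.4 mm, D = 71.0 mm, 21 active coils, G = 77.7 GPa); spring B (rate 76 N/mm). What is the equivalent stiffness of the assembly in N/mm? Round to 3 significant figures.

k_A = Gd⁴/(8D³N_a) = (77.7×10³)(9.4⁴)/(8·71.0³·21) = 10.089 N/mm
Series: 1/k_eq = 1/10.089 + 1/76 = 0.11228; k_eq = 8.9066 N/mm

8.91 N/mm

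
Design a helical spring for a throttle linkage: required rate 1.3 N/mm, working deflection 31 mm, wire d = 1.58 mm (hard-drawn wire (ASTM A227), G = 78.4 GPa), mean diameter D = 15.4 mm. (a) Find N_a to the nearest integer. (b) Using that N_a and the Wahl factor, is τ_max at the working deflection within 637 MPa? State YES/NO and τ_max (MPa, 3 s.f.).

(a) 13 coils; (b) YES, τ_max = 455 MPa

N_a = Gd⁴/(8D³k) = (78.4×10³)(1.58⁴)/(8·15.4³·1.3) = 12.86 → N_a = 13
Actual rate k = Gd⁴/(8D³·13) = 1.2863 N/mm
Working load F = kδ = 1.2863·31 = 39.876 N
C = 15.4/1.58 = 9.7468; K_W = (4C−1)/(4C−4)+0.615/C = 1.1488
τ_max = K_W·8FD/(πd³) = 1.1488·396.46 = 455.47 MPa
τ_max ≤ 637 MPa → acceptable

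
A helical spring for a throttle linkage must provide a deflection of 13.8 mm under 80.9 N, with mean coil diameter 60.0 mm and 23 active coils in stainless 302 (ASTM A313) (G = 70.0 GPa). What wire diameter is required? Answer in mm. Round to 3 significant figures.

7.60 mm

Required rate k = F/δ = 80.9/13.8 = 5.8623 N/mm
d = (8D³N_a·k / G)^(1/4) = (8·60.0³·23·5.8623 / (70.0×10³))^0.25
  = (3328.5)^0.25 = 7.5956 mm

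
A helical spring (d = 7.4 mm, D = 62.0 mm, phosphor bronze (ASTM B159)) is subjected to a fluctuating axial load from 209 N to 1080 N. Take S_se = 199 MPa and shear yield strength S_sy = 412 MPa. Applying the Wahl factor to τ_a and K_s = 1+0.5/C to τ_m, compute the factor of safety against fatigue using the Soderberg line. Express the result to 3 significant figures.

0.607

C = D/d = 62.0/7.4 = 8.3784; K_W = (4C−1)/(4C−4)+0.615/C = 1.1751; K_s = 1+0.5/C = 1.0597
F_a = (F_max−F_min)/2 = 435.5 N; F_m = (F_max+F_min)/2 = 644.5 N
τ_a = K_W·8F_aD/(πd³) = 1.1751 × 169.68 = 199.38 MPa
τ_m = K_s·8F_mD/(πd³) = 1.0597 × 251.11 = 266.09 MPa
Soderberg: 1/n_f = τ_a/S_se + τ_m/S_sy = 199.38/199 + 266.09/412 = 1.00191 + 0.64586 = 1.6478
n_f = 1/1.6478 = 0.6069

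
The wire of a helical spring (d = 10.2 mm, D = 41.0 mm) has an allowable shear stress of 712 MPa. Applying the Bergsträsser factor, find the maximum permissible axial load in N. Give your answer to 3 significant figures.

C = D/d = 41.0/10.2 = 4.0196
K_B = (4C+2)/(4C−3) = 18.078/13.078 = 1.3823
τ_max = K·8FD/(πd³) → F_max = τ_allow·πd³/(8DK)
F_max = 712·π·10.2³/(8·41.0·1.3823) = 2.3737e+06/453.4 = 5235.4 N

5240 N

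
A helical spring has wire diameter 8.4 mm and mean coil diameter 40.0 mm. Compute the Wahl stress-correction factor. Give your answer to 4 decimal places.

C = D/d = 40.0/8.4 = 4.7619
K_W = (4C−1)/(4C−4) + 0.615/C = 18.048/15.048 + 0.1291 = 1.3285

1.3285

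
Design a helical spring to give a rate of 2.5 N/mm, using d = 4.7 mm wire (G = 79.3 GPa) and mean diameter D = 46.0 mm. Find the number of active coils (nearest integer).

20

N_a = Gd⁴/(8D³k) = (79.3×10³ × 4.7⁴)/(8 × 46.0³ × 2.5)
    = 3.86959e+07 / 1.94672e+06 = 19.88 → 20 coils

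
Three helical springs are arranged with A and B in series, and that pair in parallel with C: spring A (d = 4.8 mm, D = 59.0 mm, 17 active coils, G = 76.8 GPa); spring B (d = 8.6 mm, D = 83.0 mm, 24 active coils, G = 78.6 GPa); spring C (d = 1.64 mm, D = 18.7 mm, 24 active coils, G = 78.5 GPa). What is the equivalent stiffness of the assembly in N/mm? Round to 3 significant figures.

k_A = Gd⁴/(8D³N_a) = (76.8×10³)(4.8⁴)/(8·59.0³·17) = 1.4596 N/mm
k_B = Gd⁴/(8D³N_a) = (78.6×10³)(8.6⁴)/(8·83.0³·24) = 3.9163 N/mm
k_C = Gd⁴/(8D³N_a) = (78.5×10³)(1.64⁴)/(8·18.7³·24) = 0.45229 N/mm
Springs A,B series: k_AB = 1/(1/1.4596+1/3.9163) = 1.0633 N/mm; parallel with C: k_eq = 1.0633+0.45229 = 1.5156 N/mm

1.52 N/mm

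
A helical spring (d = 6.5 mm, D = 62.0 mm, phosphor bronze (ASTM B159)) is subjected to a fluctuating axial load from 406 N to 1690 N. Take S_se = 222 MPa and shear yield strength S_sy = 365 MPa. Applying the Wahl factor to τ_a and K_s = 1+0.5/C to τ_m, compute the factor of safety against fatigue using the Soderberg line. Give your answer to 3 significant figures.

C = D/d = 62.0/6.5 = 9.5385; K_W = (4C−1)/(4C−4)+0.615/C = 1.1523; K_s = 1+0.5/C = 1.0524
F_a = (F_max−F_min)/2 = 642 N; F_m = (F_max+F_min)/2 = 1048 N
τ_a = K_W·8F_aD/(πd³) = 1.1523 × 369.09 = 425.3 MPa
τ_m = K_s·8F_mD/(πd³) = 1.0524 × 602.49 = 634.08 MPa
Soderberg: 1/n_f = τ_a/S_se + τ_m/S_sy = 425.3/222 + 634.08/365 = 1.91577 + 1.73720 = 3.653
n_f = 1/3.653 = 0.2737

0.274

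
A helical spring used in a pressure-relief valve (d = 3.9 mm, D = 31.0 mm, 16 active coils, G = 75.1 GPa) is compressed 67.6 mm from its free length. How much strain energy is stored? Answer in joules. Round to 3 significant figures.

k = Gd⁴/(8D³N_a) = (75.1×10³)(3.9⁴)/(8·31.0³·16) = 4.5562 N/mm
U = ½kδ² = 0.5 × 4.5562 × 67.6² = 10410 N·mm = 10.41 J

10.4 J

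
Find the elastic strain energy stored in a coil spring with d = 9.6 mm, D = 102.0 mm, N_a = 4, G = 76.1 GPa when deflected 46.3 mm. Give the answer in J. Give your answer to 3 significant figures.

20.4 J

k = Gd⁴/(8D³N_a) = (76.1×10³)(9.6⁴)/(8·102.0³·4) = 19.034 N/mm
U = ½kδ² = 0.5 × 19.034 × 46.3² = 20401 N·mm = 20.401 J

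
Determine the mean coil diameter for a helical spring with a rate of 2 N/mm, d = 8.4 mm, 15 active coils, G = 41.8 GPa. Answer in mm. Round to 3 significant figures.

D = (Gd⁴/(8N_a·k))^(1/3) = (41.8×10³·8.4⁴/(8·15·2))^(1/3)
  = (867126)^(1/3) = 95.3588 mm

95.4 mm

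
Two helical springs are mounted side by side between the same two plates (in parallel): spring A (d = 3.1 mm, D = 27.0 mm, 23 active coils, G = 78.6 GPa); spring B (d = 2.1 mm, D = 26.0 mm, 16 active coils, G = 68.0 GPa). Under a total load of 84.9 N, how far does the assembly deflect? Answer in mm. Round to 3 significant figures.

32.8 mm

k_A = Gd⁴/(8D³N_a) = (78.6×10³)(3.1⁴)/(8·27.0³·23) = 2.0043 N/mm
k_B = Gd⁴/(8D³N_a) = (68.0×10³)(2.1⁴)/(8·26.0³·16) = 0.58784 N/mm
Parallel: k_eq = 2.0043 + 0.58784 = 2.5921 N/mm
δ = F/k_eq = 84.9/2.5921 = 32.753 mm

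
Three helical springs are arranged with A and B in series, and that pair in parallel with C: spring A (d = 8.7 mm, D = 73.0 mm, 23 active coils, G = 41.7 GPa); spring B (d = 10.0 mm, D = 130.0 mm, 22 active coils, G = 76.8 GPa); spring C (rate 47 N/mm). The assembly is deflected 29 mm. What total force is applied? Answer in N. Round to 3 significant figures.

1400 N

k_A = Gd⁴/(8D³N_a) = (41.7×10³)(8.7⁴)/(8·73.0³·23) = 3.3375 N/mm
k_B = Gd⁴/(8D³N_a) = (76.8×10³)(10.0⁴)/(8·130.0³·22) = 1.9862 N/mm
Springs A,B series: k_AB = 1/(1/3.3375+1/1.9862) = 1.2452 N/mm; parallel with C: k_eq = 1.2452+47 = 48.245 N/mm
F = k_eq·δ = 48.245·29 = 1399.1 N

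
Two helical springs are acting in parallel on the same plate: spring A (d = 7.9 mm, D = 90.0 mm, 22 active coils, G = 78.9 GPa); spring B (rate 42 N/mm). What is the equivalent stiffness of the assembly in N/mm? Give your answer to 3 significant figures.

44.4 N/mm

k_A = Gd⁴/(8D³N_a) = (78.9×10³)(7.9⁴)/(8·90.0³·22) = 2.3952 N/mm
Parallel: k_eq = 2.3952 + 42 = 44.395 N/mm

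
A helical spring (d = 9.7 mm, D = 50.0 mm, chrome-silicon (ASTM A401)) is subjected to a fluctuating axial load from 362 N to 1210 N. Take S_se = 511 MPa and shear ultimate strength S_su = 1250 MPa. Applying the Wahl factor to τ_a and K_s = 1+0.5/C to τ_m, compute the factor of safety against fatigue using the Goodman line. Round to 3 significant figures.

C = D/d = 50.0/9.7 = 5.1546; K_W = (4C−1)/(4C−4)+0.615/C = 1.2998; K_s = 1+0.5/C = 1.0970
F_a = (F_max−F_min)/2 = 424 N; F_m = (F_max+F_min)/2 = 786 N
τ_a = K_W·8F_aD/(πd³) = 1.2998 × 59.151 = 76.886 MPa
τ_m = K_s·8F_mD/(πd³) = 1.0970 × 109.65 = 120.29 MPa
Goodman: 1/n_f = τ_a/S_se + τ_m/S_su = 76.886/511 + 120.29/1250 = 0.15046 + 0.09623 = 0.24669
n_f = 1/0.24669 = 4.054

4.05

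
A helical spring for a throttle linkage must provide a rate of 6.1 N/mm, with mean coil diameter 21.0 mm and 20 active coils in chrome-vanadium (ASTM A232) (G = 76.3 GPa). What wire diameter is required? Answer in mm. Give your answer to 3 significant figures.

3.30 mm

d = (8D³N_a·k / G)^(1/4) = (8·21.0³·20·6.1 / (76.3×10³))^0.25
  = (118.46)^0.25 = 3.2991 mm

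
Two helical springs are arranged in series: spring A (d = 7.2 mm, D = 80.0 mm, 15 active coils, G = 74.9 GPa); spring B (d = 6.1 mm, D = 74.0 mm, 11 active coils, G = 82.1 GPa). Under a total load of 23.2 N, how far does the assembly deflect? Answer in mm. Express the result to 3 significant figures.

k_A = Gd⁴/(8D³N_a) = (74.9×10³)(7.2⁴)/(8·80.0³·15) = 3.2761 N/mm
k_B = Gd⁴/(8D³N_a) = (82.1×10³)(6.1⁴)/(8·74.0³·11) = 3.1878 N/mm
Series: 1/k_eq = 1/3.2761 + 1/3.1878 = 0.61894; k_eq = 1.6157 N/mm
δ = F/k_eq = 23.2/1.6157 = 14.359 mm

14.4 mm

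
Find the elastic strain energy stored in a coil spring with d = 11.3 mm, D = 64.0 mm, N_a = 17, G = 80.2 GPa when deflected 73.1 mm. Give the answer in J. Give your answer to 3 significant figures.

k = Gd⁴/(8D³N_a) = (80.2×10³)(11.3⁴)/(8·64.0³·17) = 36.678 N/mm
U = ½kδ² = 0.5 × 36.678 × 73.1² = 97997 N·mm = 97.997 J

98.0 J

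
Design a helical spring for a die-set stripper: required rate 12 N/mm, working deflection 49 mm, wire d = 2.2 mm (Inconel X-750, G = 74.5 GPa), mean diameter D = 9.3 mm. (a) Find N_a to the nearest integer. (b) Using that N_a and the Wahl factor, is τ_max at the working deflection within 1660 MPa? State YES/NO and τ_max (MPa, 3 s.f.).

N_a = Gd⁴/(8D³k) = (74.5×10³)(2.2⁴)/(8·9.3³·12) = 22.6 → N_a = 23
Actual rate k = Gd⁴/(8D³·23) = 11.792 N/mm
Working load F = kδ = 11.792·49 = 577.8 N
C = 9.3/2.2 = 4.2273; K_W = (4C−1)/(4C−4)+0.615/C = 1.3779
τ_max = K_W·8FD/(πd³) = 1.3779·1285.1 = 1770.7 MPa
τ_max > 1660 MPa → exceeds allowable

(a) 23 coils; (b) NO, τ_max = 1770 MPa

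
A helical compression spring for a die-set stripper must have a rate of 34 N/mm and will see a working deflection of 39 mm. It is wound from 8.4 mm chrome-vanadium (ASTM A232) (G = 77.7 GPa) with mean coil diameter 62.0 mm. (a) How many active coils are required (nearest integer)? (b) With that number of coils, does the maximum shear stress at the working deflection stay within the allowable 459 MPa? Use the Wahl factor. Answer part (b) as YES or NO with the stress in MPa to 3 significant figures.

N_a = Gd⁴/(8D³k) = (77.7×10³)(8.4⁴)/(8·62.0³·34) = 5.968 → N_a = 6
Actual rate k = Gd⁴/(8D³·6) = 33.816 N/mm
Working load F = kδ = 33.816·39 = 1318.8 N
C = 62.0/8.4 = 7.3810; K_W = (4C−1)/(4C−4)+0.615/C = 1.2009
τ_max = K_W·8FD/(πd³) = 1.2009·351.3 = 421.86 MPa
τ_max ≤ 459 MPa → acceptable

(a) 6 coils; (b) YES, τ_max = 422 MPa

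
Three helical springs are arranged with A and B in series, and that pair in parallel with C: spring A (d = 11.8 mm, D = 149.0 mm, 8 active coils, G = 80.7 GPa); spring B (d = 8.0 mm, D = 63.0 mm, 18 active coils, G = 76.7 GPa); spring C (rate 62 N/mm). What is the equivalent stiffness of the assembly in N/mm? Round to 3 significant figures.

66.0 N/mm

k_A = Gd⁴/(8D³N_a) = (80.7×10³)(11.8⁴)/(8·149.0³·8) = 7.3903 N/mm
k_B = Gd⁴/(8D³N_a) = (76.7×10³)(8.0⁴)/(8·63.0³·18) = 8.7251 N/mm
Springs A,B series: k_AB = 1/(1/7.3903+1/8.7251) = 4.0012 N/mm; parallel with C: k_eq = 4.0012+62 = 66.001 N/mm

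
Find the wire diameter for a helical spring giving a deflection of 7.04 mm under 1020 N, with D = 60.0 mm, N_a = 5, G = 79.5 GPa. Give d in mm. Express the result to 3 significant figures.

Required rate k = F/δ = 1020/7.04 = 144.89 N/mm
d = (8D³N_a·k / G)^(1/4) = (8·60.0³·5·144.89 / (79.5×10³))^0.25
  = (15746)^0.25 = 11.2019 mm

11.2 mm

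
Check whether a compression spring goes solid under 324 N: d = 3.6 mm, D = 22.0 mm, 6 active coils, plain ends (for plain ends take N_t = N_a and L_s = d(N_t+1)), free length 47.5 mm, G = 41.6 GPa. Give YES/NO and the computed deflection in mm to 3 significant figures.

k = Gd⁴/(8D³N_a) = (41.6×10³)(3.6⁴)/(8·22.0³·6) = 13.671 N/mm
N_t = 6; L_s = 3.6·7 = 25.2 mm; δ_solid = L₀ − L_s = 47.5 − 25.2 = 22.3 mm
δ = F/k = 324/13.671 = 23.7 mm
δ ≥ δ_solid → spring goes solid

YES, δ = 23.7 mm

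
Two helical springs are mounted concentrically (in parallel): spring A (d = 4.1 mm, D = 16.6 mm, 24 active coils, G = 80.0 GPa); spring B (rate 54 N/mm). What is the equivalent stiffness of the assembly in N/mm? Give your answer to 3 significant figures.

79.7 N/mm

k_A = Gd⁴/(8D³N_a) = (80.0×10³)(4.1⁴)/(8·16.6³·24) = 25.739 N/mm
Parallel: k_eq = 25.739 + 54 = 79.739 N/mm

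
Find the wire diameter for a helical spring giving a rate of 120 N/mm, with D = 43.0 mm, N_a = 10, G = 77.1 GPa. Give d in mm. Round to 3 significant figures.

9.97 mm

d = (8D³N_a·k / G)^(1/4) = (8·43.0³·10·120 / (77.1×10³))^0.25
  = (9899.7)^0.25 = 9.9748 mm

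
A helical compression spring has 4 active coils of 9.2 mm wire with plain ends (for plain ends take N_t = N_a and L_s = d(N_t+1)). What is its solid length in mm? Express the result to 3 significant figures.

46.0 mm

plain ends: N_t = N_a = 4
L_s = d·(N_t+1) = 9.2 × 5 = 46 mm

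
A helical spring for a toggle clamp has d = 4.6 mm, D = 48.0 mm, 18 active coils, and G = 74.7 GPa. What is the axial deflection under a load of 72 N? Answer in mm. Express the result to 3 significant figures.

k = Gd⁴/(8D³N_a) = (74.7×10³)(4.6⁴)/(8·48.0³·18) = 2.1002 N/mm
δ = F/k = 72 / 2.1002 = 34.282 mm

34.3 mm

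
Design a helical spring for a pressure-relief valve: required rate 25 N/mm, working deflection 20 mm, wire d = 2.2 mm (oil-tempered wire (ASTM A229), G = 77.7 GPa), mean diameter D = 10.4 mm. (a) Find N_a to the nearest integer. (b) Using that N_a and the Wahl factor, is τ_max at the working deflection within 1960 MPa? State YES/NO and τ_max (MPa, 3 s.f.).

(a) 8 coils; (b) YES, τ_max = 1670 MPa

N_a = Gd⁴/(8D³k) = (77.7×10³)(2.2⁴)/(8·10.4³·25) = 8.091 → N_a = 8
Actual rate k = Gd⁴/(8D³·8) = 25.283 N/mm
Working load F = kδ = 25.283·20 = 505.66 N
C = 10.4/2.2 = 4.7273; K_W = (4C−1)/(4C−4)+0.615/C = 1.3313
τ_max = K_W·8FD/(πd³) = 1.3313·1257.7 = 1674.4 MPa
τ_max ≤ 1960 MPa → acceptable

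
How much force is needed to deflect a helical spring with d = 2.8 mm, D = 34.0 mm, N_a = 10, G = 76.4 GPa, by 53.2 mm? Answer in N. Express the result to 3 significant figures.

79.5 N

k = Gd⁴/(8D³N_a) = (76.4×10³)(2.8⁴)/(8·34.0³·10) = 1.4935 N/mm
F = k·δ = 1.4935 × 53.2 = 79.453 N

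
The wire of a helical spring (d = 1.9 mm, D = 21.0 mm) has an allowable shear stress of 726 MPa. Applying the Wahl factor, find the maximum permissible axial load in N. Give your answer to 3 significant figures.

C = D/d = 21.0/1.9 = 11.0526
K_W = (4C−1)/(4C−4) + 0.615/C = 43.211/40.211 + 0.0556 = 1.1303
τ_max = K·8FD/(πd³) → F_max = τ_allow·πd³/(8DK)
F_max = 726·π·1.9³/(8·21.0·1.1303) = 15644/189.88 = 82.388 N

82.4 N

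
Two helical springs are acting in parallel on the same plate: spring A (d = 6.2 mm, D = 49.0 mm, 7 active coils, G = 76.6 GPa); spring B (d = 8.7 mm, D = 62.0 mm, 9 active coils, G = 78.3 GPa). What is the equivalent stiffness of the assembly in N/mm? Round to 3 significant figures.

k_A = Gd⁴/(8D³N_a) = (76.6×10³)(6.2⁴)/(8·49.0³·7) = 17.18 N/mm
k_B = Gd⁴/(8D³N_a) = (78.3×10³)(8.7⁴)/(8·62.0³·9) = 26.142 N/mm
Parallel: k_eq = 17.18 + 26.142 = 43.321 N/mm

43.3 N/mm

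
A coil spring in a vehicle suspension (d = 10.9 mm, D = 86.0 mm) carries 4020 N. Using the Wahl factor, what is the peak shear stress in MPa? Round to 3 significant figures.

807 MPa

Spring index C = D/d = 86.0/10.9 = 7.8899
K_W = (4C−1)/(4C−4) + 0.615/C = 30.560/27.560 + 0.0779 = 1.1868
τ₀ = 8FD/(πd³) = 8·4020·86.0/(π·10.9³) = 2.76576e+06/4068.5 = 679.81 MPa
τ_max = K·τ₀ = 1.1868 × 679.81 = 806.8 MPa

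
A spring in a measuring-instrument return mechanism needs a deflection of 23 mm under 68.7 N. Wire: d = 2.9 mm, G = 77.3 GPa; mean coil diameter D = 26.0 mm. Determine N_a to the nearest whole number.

Required rate k = F/δ = 68.7/23 = 2.987 N/mm
N_a = Gd⁴/(8D³k) = (77.3×10³ × 2.9⁴)/(8 × 26.0³ × 2.987)
    = 5.46728e+06 / 419990 = 13.02 → 13 coils

13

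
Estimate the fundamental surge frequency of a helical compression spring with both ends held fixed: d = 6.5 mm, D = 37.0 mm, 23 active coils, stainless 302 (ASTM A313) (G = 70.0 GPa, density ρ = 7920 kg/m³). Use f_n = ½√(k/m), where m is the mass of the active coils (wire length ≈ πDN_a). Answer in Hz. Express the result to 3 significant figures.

69.1 Hz

k = Gd⁴/(8D³N_a) = (70.0×10³)(6.5⁴)/(8·37.0³·23) = 13.407 N/mm = 13407 N/m
Wire length L = πDN_a = π·37.0·23 = 2673.5 mm
m = ρ·(πd²/4)·L = 7920 × 33.183×10⁻⁶ m² × 2.6735 m = 0.70262 kg
f_n = ½√(k/m) = 0.5·√(13407/0.70262) = 0.5·√(19081) = 69.067 Hz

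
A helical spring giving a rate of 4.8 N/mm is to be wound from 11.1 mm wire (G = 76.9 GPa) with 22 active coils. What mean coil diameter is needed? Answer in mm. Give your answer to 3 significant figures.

D = (Gd⁴/(8N_a·k))^(1/3) = (76.9×10³·11.1⁴/(8·22·4.8))^(1/3)
  = (1.38186e+06)^(1/3) = 111.3837 mm

111 mm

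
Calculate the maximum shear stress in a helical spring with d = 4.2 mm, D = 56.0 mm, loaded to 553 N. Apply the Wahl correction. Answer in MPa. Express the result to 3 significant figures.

1180 MPa

Spring index C = D/d = 56.0/4.2 = 13.3333
K_W = (4C−1)/(4C−4) + 0.615/C = 52.333/49.333 + 0.0461 = 1.1069
τ₀ = 8FD/(πd³) = 8·553·56.0/(π·4.2³) = 247744/232.75 = 1064.4 MPa
τ_max = K·τ₀ = 1.1069 × 1064.4 = 1178.2 MPa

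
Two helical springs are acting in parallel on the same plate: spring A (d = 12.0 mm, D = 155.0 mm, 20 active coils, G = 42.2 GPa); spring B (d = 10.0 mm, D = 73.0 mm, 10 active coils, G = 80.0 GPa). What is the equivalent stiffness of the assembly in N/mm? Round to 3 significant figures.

k_A = Gd⁴/(8D³N_a) = (42.2×10³)(12.0⁴)/(8·155.0³·20) = 1.4687 N/mm
k_B = Gd⁴/(8D³N_a) = (80.0×10³)(10.0⁴)/(8·73.0³·10) = 25.706 N/mm
Parallel: k_eq = 1.4687 + 25.706 = 27.174 N/mm

27.2 N/mm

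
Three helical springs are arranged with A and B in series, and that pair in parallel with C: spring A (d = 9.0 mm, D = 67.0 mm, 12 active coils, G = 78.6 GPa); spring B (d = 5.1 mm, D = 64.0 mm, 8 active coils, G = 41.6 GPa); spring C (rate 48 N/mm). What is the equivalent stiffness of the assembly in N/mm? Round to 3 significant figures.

49.5 N/mm

k_A = Gd⁴/(8D³N_a) = (78.6×10³)(9.0⁴)/(8·67.0³·12) = 17.861 N/mm
k_B = Gd⁴/(8D³N_a) = (41.6×10³)(5.1⁴)/(8·64.0³·8) = 1.6775 N/mm
Springs A,B series: k_AB = 1/(1/17.861+1/1.6775) = 1.5334 N/mm; parallel with C: k_eq = 1.5334+48 = 49.533 N/mm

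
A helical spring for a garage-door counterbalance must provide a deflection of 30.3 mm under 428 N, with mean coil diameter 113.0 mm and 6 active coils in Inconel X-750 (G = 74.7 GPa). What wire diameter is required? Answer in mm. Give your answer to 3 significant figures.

Required rate k = F/δ = 428/30.3 = 14.125 N/mm
d = (8D³N_a·k / G)^(1/4) = (8·113.0³·6·14.125 / (74.7×10³))^0.25
  = (13097)^0.25 = 10.6977 mm

10.7 mm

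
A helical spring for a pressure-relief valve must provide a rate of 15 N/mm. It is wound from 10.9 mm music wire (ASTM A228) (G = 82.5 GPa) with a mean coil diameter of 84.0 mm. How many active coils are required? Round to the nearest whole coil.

16

N_a = Gd⁴/(8D³k) = (82.5×10³ × 10.9⁴)/(8 × 84.0³ × 15)
    = 1.16455e+09 / 7.11245e+07 = 16.37 → 16 coils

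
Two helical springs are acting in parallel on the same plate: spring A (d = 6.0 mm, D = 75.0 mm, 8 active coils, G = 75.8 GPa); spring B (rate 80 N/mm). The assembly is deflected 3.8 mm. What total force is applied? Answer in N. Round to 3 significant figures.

318 N

k_A = Gd⁴/(8D³N_a) = (75.8×10³)(6.0⁴)/(8·75.0³·8) = 3.6384 N/mm
Parallel: k_eq = 3.6384 + 80 = 83.638 N/mm
F = k_eq·δ = 83.638·3.8 = 317.83 N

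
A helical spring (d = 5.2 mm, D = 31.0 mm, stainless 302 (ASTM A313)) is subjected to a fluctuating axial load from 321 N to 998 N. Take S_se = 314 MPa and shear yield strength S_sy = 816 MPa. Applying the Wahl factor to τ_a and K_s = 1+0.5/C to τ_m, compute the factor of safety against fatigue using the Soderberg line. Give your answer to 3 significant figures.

C = D/d = 31.0/5.2 = 5.9615; K_W = (4C−1)/(4C−4)+0.615/C = 1.2543; K_s = 1+0.5/C = 1.0839
F_a = (F_max−F_min)/2 = 338.5 N; F_m = (F_max+F_min)/2 = 659.5 N
τ_a = K_W·8F_aD/(πd³) = 1.2543 × 190.04 = 238.37 MPa
τ_m = K_s·8F_mD/(πd³) = 1.0839 × 370.26 = 401.31 MPa
Soderberg: 1/n_f = τ_a/S_se + τ_m/S_sy = 238.37/314 + 401.31/816 = 0.75916 + 0.49181 = 1.251
n_f = 1/1.251 = 0.7994

0.799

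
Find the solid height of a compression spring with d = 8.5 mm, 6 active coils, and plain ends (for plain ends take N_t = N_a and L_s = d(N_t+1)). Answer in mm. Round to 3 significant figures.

plain ends: N_t = N_a = 6
L_s = d·(N_t+1) = 8.5 × 7 = 59.5 mm

59.5 mm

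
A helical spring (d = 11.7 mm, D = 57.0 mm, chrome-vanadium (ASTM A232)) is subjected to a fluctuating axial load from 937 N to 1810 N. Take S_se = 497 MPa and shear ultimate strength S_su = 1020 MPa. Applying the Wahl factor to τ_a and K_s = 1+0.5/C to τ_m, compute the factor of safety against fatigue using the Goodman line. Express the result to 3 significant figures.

4.17

C = D/d = 57.0/11.7 = 4.8718; K_W = (4C−1)/(4C−4)+0.615/C = 1.3199; K_s = 1+0.5/C = 1.1026
F_a = (F_max−F_min)/2 = 436.5 N; F_m = (F_max+F_min)/2 = 1373.5 N
τ_a = K_W·8F_aD/(πd³) = 1.3199 × 39.559 = 52.215 MPa
τ_m = K_s·8F_mD/(πd³) = 1.1026 × 124.48 = 137.25 MPa
Goodman: 1/n_f = τ_a/S_se + τ_m/S_su = 52.215/497 + 137.25/1020 = 0.10506 + 0.13456 = 0.23962
n_f = 1/0.23962 = 4.173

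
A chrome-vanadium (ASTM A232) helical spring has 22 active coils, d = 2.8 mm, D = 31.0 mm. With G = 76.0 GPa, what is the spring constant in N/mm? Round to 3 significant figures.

0.891 N/mm

k = Gd⁴/(8D³N_a) = (76.0×10³ × 2.8⁴) / (8 × 31.0³ × 22)
  = 4.67139e+06 / 5.24322e+06 = 0.89094 N/mm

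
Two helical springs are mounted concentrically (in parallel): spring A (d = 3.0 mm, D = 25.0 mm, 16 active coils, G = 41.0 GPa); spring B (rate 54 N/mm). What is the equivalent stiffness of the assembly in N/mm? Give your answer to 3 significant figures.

k_A = Gd⁴/(8D³N_a) = (41.0×10³)(3.0⁴)/(8·25.0³·16) = 1.6605 N/mm
Parallel: k_eq = 1.6605 + 54 = 55.66 N/mm

55.7 N/mm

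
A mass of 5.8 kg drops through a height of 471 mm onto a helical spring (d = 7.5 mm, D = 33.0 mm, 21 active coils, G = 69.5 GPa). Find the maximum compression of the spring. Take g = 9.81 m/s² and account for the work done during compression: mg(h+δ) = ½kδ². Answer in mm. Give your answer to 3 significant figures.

40.0 mm

k = Gd⁴/(8D³N_a) = (69.5×10³)(7.5⁴)/(8·33.0³·21) = 36.423 N/mm
W = mg = 5.8 × 9.81 = 56.898 N
½kδ² − Wδ − Wh = 0 → δ = (W + √(W² + 2kWh))/k
δ = (56.898 + √(3237.4 + 1.95221e+06))/36.423 = (56.898 + 1398.4)/36.423 = 39.954 mm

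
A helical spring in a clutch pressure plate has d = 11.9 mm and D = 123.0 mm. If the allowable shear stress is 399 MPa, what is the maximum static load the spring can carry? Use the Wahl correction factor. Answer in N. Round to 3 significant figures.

1880 N

C = D/d = 123.0/11.9 = 10.3361
K_W = (4C−1)/(4C−4) + 0.615/C = 40.345/37.345 + 0.0595 = 1.1398
τ_max = K·8FD/(πd³) → F_max = τ_allow·πd³/(8DK)
F_max = 399·π·11.9³/(8·123.0·1.1398) = 2.1123e+06/1121.6 = 1883.3 N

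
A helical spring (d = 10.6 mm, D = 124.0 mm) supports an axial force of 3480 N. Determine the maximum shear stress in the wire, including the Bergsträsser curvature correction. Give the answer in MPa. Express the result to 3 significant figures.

1030 MPa

Spring index C = D/d = 124.0/10.6 = 11.6981
K_B = (4C+2)/(4C−3) = 48.792/43.792 = 1.1142
τ₀ = 8FD/(πd³) = 8·3480·124.0/(π·10.6³) = 3.45216e+06/3741.7 = 922.62 MPa
τ_max = K·τ₀ = 1.1142 × 922.62 = 1028 MPa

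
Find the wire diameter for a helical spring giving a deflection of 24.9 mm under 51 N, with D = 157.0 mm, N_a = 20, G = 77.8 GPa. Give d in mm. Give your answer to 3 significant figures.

Required rate k = F/δ = 51/24.9 = 2.0482 N/mm
d = (8D³N_a·k / G)^(1/4) = (8·157.0³·20·2.0482 / (77.8×10³))^0.25
  = (16301)^0.25 = 11.2993 mm

11.3 mm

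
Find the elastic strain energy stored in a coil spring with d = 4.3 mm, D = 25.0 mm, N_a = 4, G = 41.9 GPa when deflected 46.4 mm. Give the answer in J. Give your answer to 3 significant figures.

k = Gd⁴/(8D³N_a) = (41.9×10³)(4.3⁴)/(8·25.0³·4) = 28.65 N/mm
U = ½kδ² = 0.5 × 28.65 × 46.4² = 30841 N·mm = 30.841 J

30.8 J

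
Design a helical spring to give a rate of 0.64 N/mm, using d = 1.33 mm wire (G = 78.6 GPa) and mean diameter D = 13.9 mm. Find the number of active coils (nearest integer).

N_a = Gd⁴/(8D³k) = (78.6×10³ × 1.33⁴)/(8 × 13.9³ × 0.64)
    = 245940 / 13750.4 = 17.89 → 18 coils

18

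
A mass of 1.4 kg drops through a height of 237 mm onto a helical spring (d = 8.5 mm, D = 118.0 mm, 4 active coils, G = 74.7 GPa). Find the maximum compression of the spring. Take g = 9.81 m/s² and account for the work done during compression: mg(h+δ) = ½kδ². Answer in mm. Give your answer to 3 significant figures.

k = Gd⁴/(8D³N_a) = (74.7×10³)(8.5⁴)/(8·118.0³·4) = 7.4165 N/mm
W = mg = 1.4 × 9.81 = 13.734 N
½kδ² − Wδ − Wh = 0 → δ = (W + √(W² + 2kWh))/k
δ = (13.734 + √(188.62 + 48280.9))/7.4165 = (13.734 + 220.16)/7.4165 = 31.537 mm

31.5 mm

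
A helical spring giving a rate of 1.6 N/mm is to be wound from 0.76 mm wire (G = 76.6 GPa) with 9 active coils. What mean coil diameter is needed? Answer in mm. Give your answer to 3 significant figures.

D = (Gd⁴/(8N_a·k))^(1/3) = (76.6×10³·0.76⁴/(8·9·1.6))^(1/3)
  = (221.835)^(1/3) = 6.0536 mm

6.05 mm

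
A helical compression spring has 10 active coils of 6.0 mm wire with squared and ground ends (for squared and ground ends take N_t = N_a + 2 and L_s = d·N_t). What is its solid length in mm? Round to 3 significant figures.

72.0 mm

squared and ground ends: N_t = N_a + 2 = 10 + 2 = 12
L_s = d·N_t = 6.0 × 12 = 72 mm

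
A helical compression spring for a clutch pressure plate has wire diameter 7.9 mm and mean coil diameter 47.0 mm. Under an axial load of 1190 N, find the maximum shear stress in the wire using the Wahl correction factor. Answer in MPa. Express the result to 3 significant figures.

Spring index C = D/d = 47.0/7.9 = 5.9494
K_W = (4C−1)/(4C−4) + 0.615/C = 22.797/19.797 + 0.1034 = 1.2549
τ₀ = 8FD/(πd³) = 8·1190·47.0/(π·7.9³) = 447440/1548.9 = 288.87 MPa
τ_max = K·τ₀ = 1.2549 × 288.87 = 362.51 MPa

363 MPa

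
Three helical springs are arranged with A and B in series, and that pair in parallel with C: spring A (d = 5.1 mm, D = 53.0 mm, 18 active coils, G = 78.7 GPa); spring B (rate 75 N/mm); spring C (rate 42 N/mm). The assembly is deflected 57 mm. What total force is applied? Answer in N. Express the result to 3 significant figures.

k_A = Gd⁴/(8D³N_a) = (78.7×10³)(5.1⁴)/(8·53.0³·18) = 2.4835 N/mm
Springs A,B series: k_AB = 1/(1/2.4835+1/75) = 2.4039 N/mm; parallel with C: k_eq = 2.4039+42 = 44.404 N/mm
F = k_eq·δ = 44.404·57 = 2531 N

2530 N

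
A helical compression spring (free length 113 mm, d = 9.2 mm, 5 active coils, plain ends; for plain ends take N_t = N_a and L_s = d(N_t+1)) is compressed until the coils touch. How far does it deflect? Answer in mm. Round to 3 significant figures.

N_t = 5; L_s = 9.2·6 = 55.2 mm
δ_solid = L₀ − L_s = 113 − 55.2 = 57.8 mm

57.8 mm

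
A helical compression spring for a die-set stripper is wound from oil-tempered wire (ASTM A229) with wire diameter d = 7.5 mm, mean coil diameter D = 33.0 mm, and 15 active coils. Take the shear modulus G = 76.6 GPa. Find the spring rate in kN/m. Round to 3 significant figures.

k = Gd⁴/(8D³N_a) = (76.6×10³ × 7.5⁴) / (8 × 33.0³ × 15)
  = 2.42367e+08 / 4.31244e+06 = 56.202 N/mm

56.2 kN/m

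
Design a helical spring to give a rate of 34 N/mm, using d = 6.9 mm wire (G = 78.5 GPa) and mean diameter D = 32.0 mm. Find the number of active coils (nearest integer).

20

N_a = Gd⁴/(8D³k) = (78.5×10³ × 6.9⁴)/(8 × 32.0³ × 34)
    = 1.77937e+08 / 8.9129e+06 = 19.96 → 20 coils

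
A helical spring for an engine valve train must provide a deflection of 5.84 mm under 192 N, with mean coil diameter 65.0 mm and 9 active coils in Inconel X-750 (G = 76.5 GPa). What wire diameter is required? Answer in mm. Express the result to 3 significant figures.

Required rate k = F/δ = 192/5.84 = 32.877 N/mm
d = (8D³N_a·k / G)^(1/4) = (8·65.0³·9·32.877 / (76.5×10³))^0.25
  = (8497.7)^0.25 = 9.6012 mm

9.60 mm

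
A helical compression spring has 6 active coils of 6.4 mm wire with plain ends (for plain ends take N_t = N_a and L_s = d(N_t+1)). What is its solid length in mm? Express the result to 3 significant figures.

plain ends: N_t = N_a = 6
L_s = d·(N_t+1) = 6.4 × 7 = 44.8 mm

44.8 mm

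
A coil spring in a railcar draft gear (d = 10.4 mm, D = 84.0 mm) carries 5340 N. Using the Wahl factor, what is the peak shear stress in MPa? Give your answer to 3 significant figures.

1200 MPa

Spring index C = D/d = 84.0/10.4 = 8.0769
K_W = (4C−1)/(4C−4) + 0.615/C = 31.308/28.308 + 0.0761 = 1.1821
τ₀ = 8FD/(πd³) = 8·5340·84.0/(π·10.4³) = 3.58848e+06/3533.9 = 1015.5 MPa
τ_max = K·τ₀ = 1.1821 × 1015.5 = 1200.4 MPa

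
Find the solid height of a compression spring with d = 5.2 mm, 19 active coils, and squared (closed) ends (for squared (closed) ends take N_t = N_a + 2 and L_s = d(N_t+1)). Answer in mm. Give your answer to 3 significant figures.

squared (closed) ends: N_t = N_a + 2 = 19 + 2 = 21
L_s = d·(N_t+1) = 5.2 × 22 = 114.4 mm

114 mm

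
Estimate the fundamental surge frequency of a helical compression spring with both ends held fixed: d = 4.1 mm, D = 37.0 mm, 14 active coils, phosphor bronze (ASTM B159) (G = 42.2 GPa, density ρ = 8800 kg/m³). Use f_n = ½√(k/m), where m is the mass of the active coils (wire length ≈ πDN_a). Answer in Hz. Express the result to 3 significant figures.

k = Gd⁴/(8D³N_a) = (42.2×10³)(4.1⁴)/(8·37.0³·14) = 2.102 N/mm = 2102 N/m
Wire length L = πDN_a = π·37.0·14 = 1627.3 mm
m = ρ·(πd²/4)·L = 8800 × 13.203×10⁻⁶ m² × 1.6273 m = 0.18907 kg
f_n = ½√(k/m) = 0.5·√(2102/0.18907) = 0.5·√(11117) = 52.72 Hz

52.7 Hz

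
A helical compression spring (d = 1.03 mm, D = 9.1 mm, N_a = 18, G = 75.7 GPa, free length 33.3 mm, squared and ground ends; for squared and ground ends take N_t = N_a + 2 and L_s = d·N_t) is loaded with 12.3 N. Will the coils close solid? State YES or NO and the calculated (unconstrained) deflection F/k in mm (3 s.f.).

k = Gd⁴/(8D³N_a) = (75.7×10³)(1.03⁴)/(8·9.1³·18) = 0.78516 N/mm
N_t = 20; L_s = 1.03·20 = 20.6 mm; δ_solid = L₀ − L_s = 33.3 − 20.6 = 12.7 mm
δ = F/k = 12.3/0.78516 = 15.666 mm
δ ≥ δ_solid → spring goes solid

YES, δ = 15.7 mm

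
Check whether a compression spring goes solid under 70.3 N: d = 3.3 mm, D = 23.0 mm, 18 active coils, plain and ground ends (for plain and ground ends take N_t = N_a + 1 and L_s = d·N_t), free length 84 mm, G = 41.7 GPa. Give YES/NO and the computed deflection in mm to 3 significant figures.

YES, δ = 24.9 mm

k = Gd⁴/(8D³N_a) = (41.7×10³)(3.3⁴)/(8·23.0³·18) = 2.8226 N/mm
N_t = 19; L_s = 3.3·19 = 62.7 mm; δ_solid = L₀ − L_s = 84 − 62.7 = 21.3 mm
δ = F/k = 70.3/2.8226 = 24.906 mm
δ ≥ δ_solid → spring goes solid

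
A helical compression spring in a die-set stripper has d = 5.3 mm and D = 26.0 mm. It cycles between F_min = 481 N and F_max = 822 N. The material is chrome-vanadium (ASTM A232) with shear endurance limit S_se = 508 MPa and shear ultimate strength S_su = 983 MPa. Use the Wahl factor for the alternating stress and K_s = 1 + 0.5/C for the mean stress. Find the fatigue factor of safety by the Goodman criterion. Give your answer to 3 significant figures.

C = D/d = 26.0/5.3 = 4.9057; K_W = (4C−1)/(4C−4)+0.615/C = 1.3174; K_s = 1+0.5/C = 1.1019
F_a = (F_max−F_min)/2 = 170.5 N; F_m = (F_max+F_min)/2 = 651.5 N
τ_a = K_W·8F_aD/(πd³) = 1.3174 × 75.825 = 99.891 MPa
τ_m = K_s·8F_mD/(πd³) = 1.1019 × 289.73 = 319.27 MPa
Goodman: 1/n_f = τ_a/S_se + τ_m/S_su = 99.891/508 + 319.27/983 = 0.19664 + 0.32479 = 0.52142
n_f = 1/0.52142 = 1.918

1.92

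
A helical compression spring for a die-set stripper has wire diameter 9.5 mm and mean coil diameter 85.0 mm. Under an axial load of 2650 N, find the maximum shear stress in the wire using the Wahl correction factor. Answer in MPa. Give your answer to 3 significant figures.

778 MPa

Spring index C = D/d = 85.0/9.5 = 8.9474
K_W = (4C−1)/(4C−4) + 0.615/C = 34.789/31.789 + 0.0687 = 1.1631
τ₀ = 8FD/(πd³) = 8·2650·85.0/(π·9.5³) = 1.802e+06/2693.5 = 669.01 MPa
τ_max = K·τ₀ = 1.1631 × 669.01 = 778.13 MPa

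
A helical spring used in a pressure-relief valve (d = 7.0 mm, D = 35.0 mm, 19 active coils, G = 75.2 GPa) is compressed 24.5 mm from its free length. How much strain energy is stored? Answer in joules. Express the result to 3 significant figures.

k = Gd⁴/(8D³N_a) = (75.2×10³)(7.0⁴)/(8·35.0³·19) = 27.705 N/mm
U = ½kδ² = 0.5 × 27.705 × 24.5² = 8315 N·mm = 8.315 J

8.32 J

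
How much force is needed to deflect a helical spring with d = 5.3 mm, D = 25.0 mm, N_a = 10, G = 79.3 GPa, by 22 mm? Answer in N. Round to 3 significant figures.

k = Gd⁴/(8D³N_a) = (79.3×10³)(5.3⁴)/(8·25.0³·10) = 50.057 N/mm
F = k·δ = 50.057 × 22 = 1101.3 N

1100 N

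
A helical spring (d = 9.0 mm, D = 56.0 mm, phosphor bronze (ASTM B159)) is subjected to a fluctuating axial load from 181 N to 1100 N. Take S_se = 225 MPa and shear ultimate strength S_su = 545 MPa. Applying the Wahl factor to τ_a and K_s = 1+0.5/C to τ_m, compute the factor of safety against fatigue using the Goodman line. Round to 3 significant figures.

C = D/d = 56.0/9.0 = 6.2222; K_W = (4C−1)/(4C−4)+0.615/C = 1.2425; K_s = 1+0.5/C = 1.0804
F_a = (F_max−F_min)/2 = 459.5 N; F_m = (F_max+F_min)/2 = 640.5 N
τ_a = K_W·8F_aD/(πd³) = 1.2425 × 89.885 = 111.68 MPa
τ_m = K_s·8F_mD/(πd³) = 1.0804 × 125.29 = 135.36 MPa
Goodman: 1/n_f = τ_a/S_se + τ_m/S_su = 111.68/225 + 135.36/545 = 0.49635 + 0.24837 = 0.74471
n_f = 1/0.74471 = 1.343

1.34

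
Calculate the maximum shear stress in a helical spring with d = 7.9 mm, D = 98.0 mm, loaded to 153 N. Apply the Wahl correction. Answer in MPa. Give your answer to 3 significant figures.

86.4 MPa

Spring index C = D/d = 98.0/7.9 = 12.4051
K_W = (4C−1)/(4C−4) + 0.615/C = 48.620/45.620 + 0.0496 = 1.1153
τ₀ = 8FD/(πd³) = 8·153·98.0/(π·7.9³) = 119952/1548.9 = 77.442 MPa
τ_max = K·τ₀ = 1.1153 × 77.442 = 86.374 MPa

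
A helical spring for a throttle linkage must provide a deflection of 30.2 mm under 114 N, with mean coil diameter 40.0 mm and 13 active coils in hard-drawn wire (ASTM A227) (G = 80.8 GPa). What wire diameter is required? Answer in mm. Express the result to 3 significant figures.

Required rate k = F/δ = 114/30.2 = 3.7748 N/mm
d = (8D³N_a·k / G)^(1/4) = (8·40.0³·13·3.7748 / (80.8×10³))^0.25
  = (310.96)^0.25 = 4.1993 mm

4.20 mm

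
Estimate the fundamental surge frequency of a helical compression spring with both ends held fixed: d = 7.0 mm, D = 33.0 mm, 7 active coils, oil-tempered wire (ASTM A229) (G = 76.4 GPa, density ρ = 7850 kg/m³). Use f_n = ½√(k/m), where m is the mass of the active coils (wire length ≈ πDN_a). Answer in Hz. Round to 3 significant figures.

k = Gd⁴/(8D³N_a) = (76.4×10³)(7.0⁴)/(8·33.0³·7) = 91.15 N/mm = 91150 N/m
Wire length L = πDN_a = π·33.0·7 = 725.71 mm
m = ρ·(πd²/4)·L = 7850 × 38.485×10⁻⁶ m² × 0.72571 m = 0.21924 kg
f_n = ½√(k/m) = 0.5·√(91150/0.21924) = 0.5·√(4.1576e+05) = 322.4 Hz

322 Hz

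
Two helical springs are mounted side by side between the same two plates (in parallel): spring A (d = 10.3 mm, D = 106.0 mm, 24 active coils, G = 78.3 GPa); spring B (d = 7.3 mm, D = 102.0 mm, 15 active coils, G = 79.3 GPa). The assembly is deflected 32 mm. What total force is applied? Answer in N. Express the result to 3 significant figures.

k_A = Gd⁴/(8D³N_a) = (78.3×10³)(10.3⁴)/(8·106.0³·24) = 3.8538 N/mm
k_B = Gd⁴/(8D³N_a) = (79.3×10³)(7.3⁴)/(8·102.0³·15) = 1.7684 N/mm
Parallel: k_eq = 3.8538 + 1.7684 = 5.6222 N/mm
F = k_eq·δ = 5.6222·32 = 179.91 N

180 N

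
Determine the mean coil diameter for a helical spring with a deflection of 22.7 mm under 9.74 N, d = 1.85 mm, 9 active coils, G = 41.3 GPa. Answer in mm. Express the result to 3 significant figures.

Required rate k = F/δ = 9.74/22.7 = 0.42907 N/mm
D = (Gd⁴/(8N_a·k))^(1/3) = (41.3×10³·1.85⁴/(8·9·0.42907))^(1/3)
  = (15659.3)^(1/3) = 25.0183 mm

25.0 mm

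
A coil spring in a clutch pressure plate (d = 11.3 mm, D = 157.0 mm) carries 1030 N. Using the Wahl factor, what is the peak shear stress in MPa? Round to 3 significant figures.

Spring index C = D/d = 157.0/11.3 = 13.8938
K_W = (4C−1)/(4C−4) + 0.615/C = 54.575/51.575 + 0.0443 = 1.1024
τ₀ = 8FD/(πd³) = 8·1030·157.0/(π·11.3³) = 1.29368e+06/4533 = 285.39 MPa
τ_max = K·τ₀ = 1.1024 × 285.39 = 314.63 MPa

315 MPa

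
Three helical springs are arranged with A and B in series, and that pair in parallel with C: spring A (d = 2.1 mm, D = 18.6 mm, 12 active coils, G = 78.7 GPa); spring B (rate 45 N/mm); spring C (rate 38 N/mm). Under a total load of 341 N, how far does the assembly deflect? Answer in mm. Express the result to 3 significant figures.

8.45 mm

k_A = Gd⁴/(8D³N_a) = (78.7×10³)(2.1⁴)/(8·18.6³·12) = 2.4777 N/mm
Springs A,B series: k_AB = 1/(1/2.4777+1/45) = 2.3484 N/mm; parallel with C: k_eq = 2.3484+38 = 40.348 N/mm
δ = F/k_eq = 341/40.348 = 8.4514 mm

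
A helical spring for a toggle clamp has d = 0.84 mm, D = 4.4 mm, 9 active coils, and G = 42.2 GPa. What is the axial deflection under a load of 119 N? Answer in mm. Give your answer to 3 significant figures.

34.7 mm

k = Gd⁴/(8D³N_a) = (42.2×10³)(0.84⁴)/(8·4.4³·9) = 3.4256 N/mm
δ = F/k = 119 / 3.4256 = 34.738 mm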